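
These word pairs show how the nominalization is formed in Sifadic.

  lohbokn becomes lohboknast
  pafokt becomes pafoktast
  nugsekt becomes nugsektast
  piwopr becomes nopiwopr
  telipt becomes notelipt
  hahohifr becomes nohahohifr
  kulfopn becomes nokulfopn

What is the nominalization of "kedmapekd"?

"kedmapekd" has second-to-last letter 'k'. The stems whose second-to-last letter is 'k' (lohbokn → lohboknast, pafokt → pafoktast, nugsekt → nugsektast) add -ast.
So kedmapekd → kedmapekdast.

kedmapekdast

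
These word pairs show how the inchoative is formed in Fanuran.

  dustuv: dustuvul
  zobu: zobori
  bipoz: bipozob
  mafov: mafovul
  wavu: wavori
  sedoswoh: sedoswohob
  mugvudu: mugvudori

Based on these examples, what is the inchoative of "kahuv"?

kahuvul

dustuv and mugvudu both have last vowel 'u' yet inflect differently (dustuvul, mugvudori), so the last vowel is not what conditions the rule; the final letter is.
"kahuv" ends in -v. The stems ending in -v (mafov → mafovul, dustuv → dustuvul) add -ul.
The other patterns: stems ending in -u drop the final letter and add -ori; stems ending in -h or -z add -ob.
So kahuv → kahuvul.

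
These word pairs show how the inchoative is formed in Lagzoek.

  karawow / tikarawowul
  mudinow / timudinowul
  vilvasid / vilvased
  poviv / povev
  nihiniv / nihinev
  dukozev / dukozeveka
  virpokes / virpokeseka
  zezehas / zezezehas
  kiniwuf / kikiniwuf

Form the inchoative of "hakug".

poviv and dukozev both end in -v yet inflect differently (povev, dukozeveka), so the final letter is not what conditions the rule; the last vowel is.
"hakug" has last vowel 'u'. The one such stem in the data (kiniwuf → kikiniwuf) repeats the first consonant+vowel as a prefix (as does zezehas), so the same rule applies.
The other patterns: stems whose last vowel is 'o' add ti- … -ul around the stem; stems whose last vowel is 'i' change the last vowel to 'e'; stems whose last vowel is 'e' add -eka.
So hakug → hahakug.

hahakug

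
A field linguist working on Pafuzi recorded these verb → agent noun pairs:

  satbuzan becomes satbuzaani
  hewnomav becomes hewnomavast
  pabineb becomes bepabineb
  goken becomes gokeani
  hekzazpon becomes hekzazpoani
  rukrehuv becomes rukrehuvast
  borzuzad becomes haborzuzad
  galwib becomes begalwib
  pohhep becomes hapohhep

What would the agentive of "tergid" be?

hatergid

"tergid" ends in -d. The one such stem in the data (borzuzad → haborzuzad) adds the prefix ha-, so the same rule applies.
The other patterns: stems ending in -n drop the final letter and add -ani; stems ending in -v add -ast; stems ending in -b add the prefix be-.
So tergid → hatergid.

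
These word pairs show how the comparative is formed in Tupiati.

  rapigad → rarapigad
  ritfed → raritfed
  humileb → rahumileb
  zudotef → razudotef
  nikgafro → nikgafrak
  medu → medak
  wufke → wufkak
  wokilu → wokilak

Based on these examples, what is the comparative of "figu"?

figak

ritfed and wufke both have last vowel 'e' yet inflect differently (raritfed, wufkak), so the last vowel is not what conditions the rule; whether the stem ends in a vowel or a consonant is.
"figu" ends in a vowel. The stems ending in a vowel (nikgafro → nikgafrak, medu → medak, wufke → wufkak) drop the final letter and add -ak.
The other pattern: stems ending in a consonant add the prefix ra-.
So figu → figak.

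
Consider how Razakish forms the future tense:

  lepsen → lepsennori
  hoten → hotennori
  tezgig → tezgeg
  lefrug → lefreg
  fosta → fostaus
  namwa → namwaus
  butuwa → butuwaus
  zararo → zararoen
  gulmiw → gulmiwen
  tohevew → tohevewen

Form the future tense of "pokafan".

pokafannori

tezgig and gulmiw both have last vowel 'i' yet inflect differently (tezgeg, gulmiwen), so the last vowel is not what conditions the rule; the final letter is.
"pokafan" ends in -n. The stems ending in -n (lepsen → lepsennori, hoten → hotennori) double the final consonant and add -ori.
The other patterns: stems ending in -g change the last vowel to 'e'; stems ending in -a add -us; stems ending in -o or -w add -en.
So pokafan → pokafannori.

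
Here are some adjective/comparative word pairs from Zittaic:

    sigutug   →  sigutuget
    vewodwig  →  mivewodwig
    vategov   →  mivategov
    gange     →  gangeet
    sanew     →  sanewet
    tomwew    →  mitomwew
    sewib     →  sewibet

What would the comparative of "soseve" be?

sigutug and vewodwig both end in -g yet inflect differently (sigutuget, mivewodwig), so the final letter is not what conditions the rule; the first letter is.
"soseve" begins with s-. The stems beginning with s- (sewib → sewibet, sanew → sanewet, sigutug → sigutuget) add -et.
The other pattern: stems beginning with t- or v- add the prefix mi-.
So soseve → soseveet.

soseveet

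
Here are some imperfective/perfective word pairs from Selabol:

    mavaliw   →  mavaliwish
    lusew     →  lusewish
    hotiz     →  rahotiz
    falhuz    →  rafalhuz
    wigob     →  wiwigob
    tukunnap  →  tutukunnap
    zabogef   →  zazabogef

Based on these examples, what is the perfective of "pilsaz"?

mavaliw and hotiz both have last vowel 'i' yet inflect differently (mavaliwish, rahotiz), so the last vowel is not what conditions the rule; the final letter is.
"pilsaz" ends in -z. The stems ending in -z (hotiz → rahotiz, falhuz → rafalhuz) add the prefix ra-.
So pilsaz → rapilsaz.

rapilsaz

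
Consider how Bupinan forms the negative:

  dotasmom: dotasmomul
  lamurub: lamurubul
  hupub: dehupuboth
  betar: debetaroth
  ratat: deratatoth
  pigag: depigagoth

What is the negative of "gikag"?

lamurub and hupub both end in -b yet inflect differently (lamurubul, dehupuboth), so the final letter is not what conditions the rule; the number of vowels is.
"gikag" has 2 vowels. The stems with 2 vowels (hupub → dehupuboth, betar → debetaroth, ratat → deratatoth) add de- … -oth around the stem.
The other pattern: stems with 3 vowels add -ul.
So gikag → degikagoth.

degikagoth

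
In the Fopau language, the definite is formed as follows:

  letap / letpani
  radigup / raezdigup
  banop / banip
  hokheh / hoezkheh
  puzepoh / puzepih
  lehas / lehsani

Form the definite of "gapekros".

gapekris

banop and letap both end in -p yet inflect differently (banip, letpani), so the final letter is not what conditions the rule; the last vowel is.
"gapekros" has last vowel 'o'. The stems whose last vowel is 'o' (puzepoh → puzepih, banop → banip) change the last vowel to 'i'.
The other patterns: stems whose last vowel is 'a' delete the last vowel and add -ani; stems whose last vowel is 'e' or 'u' insert -ez- after the first vowel.
So gapekros → gapekris.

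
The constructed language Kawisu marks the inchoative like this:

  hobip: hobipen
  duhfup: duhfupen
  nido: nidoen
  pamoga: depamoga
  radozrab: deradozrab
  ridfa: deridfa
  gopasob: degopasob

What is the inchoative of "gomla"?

degomla

nido and gopasob both have last vowel 'o' yet inflect differently (nidoen, degopasob), so the last vowel is not what conditions the rule; the final letter is.
"gomla" ends in -a. The stems ending in -a (pamoga → depamoga, ridfa → deridfa) add the prefix de-.
So gomla → degomla.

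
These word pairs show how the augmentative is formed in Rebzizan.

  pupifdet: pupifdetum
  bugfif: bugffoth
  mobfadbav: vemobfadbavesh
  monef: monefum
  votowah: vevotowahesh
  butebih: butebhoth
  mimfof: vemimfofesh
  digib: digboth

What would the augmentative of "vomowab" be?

vevomowabesh

"vomowab" has last vowel 'a'. The stems whose last vowel is 'a' (mobfadbav → vemobfadbavesh, votowah → vevotowahesh) add ve- … -esh around the stem.
So vomowab → vevomowabesh.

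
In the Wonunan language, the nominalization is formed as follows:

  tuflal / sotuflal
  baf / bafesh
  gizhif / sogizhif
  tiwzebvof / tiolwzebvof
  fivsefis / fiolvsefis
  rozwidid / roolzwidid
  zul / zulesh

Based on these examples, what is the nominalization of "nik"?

nikesh

"nik" has 1 vowel. The stems with 1 vowel (zul → zulesh, baf → bafesh) add -esh.
The other patterns: stems with 2 vowels add the prefix so-; stems with 3 vowels insert -ol- after the first vowel.
So nik → nikesh.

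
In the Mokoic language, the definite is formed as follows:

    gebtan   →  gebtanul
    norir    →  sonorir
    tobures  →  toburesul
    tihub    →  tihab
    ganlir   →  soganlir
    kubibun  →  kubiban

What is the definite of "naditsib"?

kubibun and gebtan both end in -n yet inflect differently (kubiban, gebtanul), so the final letter is not what conditions the rule; the last vowel is.
"naditsib" has last vowel 'i'. The stems whose last vowel is 'i' (ganlir → soganlir, norir → sonorir) add the prefix so-.
So naditsib → sonaditsib.

sonaditsib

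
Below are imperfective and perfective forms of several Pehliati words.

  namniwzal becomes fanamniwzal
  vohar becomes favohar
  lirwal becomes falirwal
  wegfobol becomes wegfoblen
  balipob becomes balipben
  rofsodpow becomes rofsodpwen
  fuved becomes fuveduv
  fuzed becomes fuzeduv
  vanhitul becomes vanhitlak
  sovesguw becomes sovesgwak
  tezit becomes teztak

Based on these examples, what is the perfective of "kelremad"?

namniwzal and wegfobol both end in -l yet inflect differently (fanamniwzal, wegfoblen), so the final letter is not what conditions the rule; the last vowel is.
"kelremad" has last vowel 'a'. The stems whose last vowel is 'a' (namniwzal → fanamniwzal, vohar → favohar, lirwal → falirwal) add the prefix fa-.
The other patterns: stems whose last vowel is 'o' delete the last vowel and add -en; stems whose last vowel is 'e' add -uv; stems whose last vowel is 'i' or 'u' delete the last vowel and add -ak.
So kelremad → fakelremad.

fakelremad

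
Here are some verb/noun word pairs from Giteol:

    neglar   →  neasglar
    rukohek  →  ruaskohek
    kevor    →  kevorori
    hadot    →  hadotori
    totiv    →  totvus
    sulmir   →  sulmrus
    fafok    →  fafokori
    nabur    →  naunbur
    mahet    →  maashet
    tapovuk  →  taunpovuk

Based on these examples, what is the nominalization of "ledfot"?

kevor and sulmir both end in -r yet inflect differently (kevorori, sulmrus), so the final letter is not what conditions the rule; the last vowel is.
"ledfot" has last vowel 'o'. The stems whose last vowel is 'o' (hadot → hadotori, kevor → kevorori, fafok → fafokori) add -ori.
The other patterns: stems whose last vowel is 'i' delete the last vowel and add -us; stems whose last vowel is 'u' insert -un- after the first vowel; stems whose last vowel is 'a' or 'e' insert -as- after the first vowel.
So ledfot → ledfotori.

ledfotori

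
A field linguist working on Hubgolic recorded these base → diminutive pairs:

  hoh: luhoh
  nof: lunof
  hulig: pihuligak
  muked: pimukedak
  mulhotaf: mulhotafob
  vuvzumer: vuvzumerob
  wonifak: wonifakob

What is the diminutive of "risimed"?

risimedob

nof and mulhotaf both end in -f yet inflect differently (lunof, mulhotafob), so the final letter is not what conditions the rule; the number of vowels is.
"risimed" has 3 vowels. The stems with 3 vowels (mulhotaf → mulhotafob, vuvzumer → vuvzumerob, wonifak → wonifakob) add -ob.
So risimed → risimedob.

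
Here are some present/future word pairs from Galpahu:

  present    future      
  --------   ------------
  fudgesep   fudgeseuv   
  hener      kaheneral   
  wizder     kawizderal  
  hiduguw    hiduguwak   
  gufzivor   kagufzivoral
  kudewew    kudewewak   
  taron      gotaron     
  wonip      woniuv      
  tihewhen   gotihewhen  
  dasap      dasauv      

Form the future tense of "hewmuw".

hener and fudgesep both have last vowel 'e' yet inflect differently (kaheneral, fudgeseuv), so the last vowel is not what conditions the rule; the final letter is.
"hewmuw" ends in -w. The stems ending in -w (hiduguw → hiduguwak, kudewew → kudewewak) add -ak.
So hewmuw → hewmuwak.

hewmuwak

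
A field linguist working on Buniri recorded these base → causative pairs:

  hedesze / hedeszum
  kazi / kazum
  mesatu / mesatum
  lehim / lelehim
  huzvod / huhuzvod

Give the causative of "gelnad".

kazi and lehim both have last vowel 'i' yet inflect differently (kazum, lelehim), so the last vowel is not what conditions the rule; whether the stem ends in a vowel or a consonant is.
"gelnad" ends in a consonant. The stems ending in a consonant (lehim → lelehim, huzvod → huhuzvod) repeat the first consonant+vowel as a prefix.
The other pattern: stems ending in a vowel drop the final letter and add -um.
So gelnad → gegelnad.

gegelnad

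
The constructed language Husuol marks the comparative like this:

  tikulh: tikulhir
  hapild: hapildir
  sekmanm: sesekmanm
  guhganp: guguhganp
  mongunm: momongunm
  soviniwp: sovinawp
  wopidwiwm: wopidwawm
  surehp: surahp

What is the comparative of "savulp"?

guhganp and soviniwp both end in -p yet inflect differently (guguhganp, sovinawp), so the final letter is not what conditions the rule; the second-to-last letter is.
"savulp" has second-to-last letter 'l'. The stems whose second-to-last letter is 'l' (tikulh → tikulhir, hapild → hapildir) add -ir.
The other patterns: stems whose second-to-last letter is 'n' repeat the first consonant+vowel as a prefix; stems whose second-to-last letter is 'h' or 'w' change the last vowel to 'a'.
So savulp → savulpir.

savulpir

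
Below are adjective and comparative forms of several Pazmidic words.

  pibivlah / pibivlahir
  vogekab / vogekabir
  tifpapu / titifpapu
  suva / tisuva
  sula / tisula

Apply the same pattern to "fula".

"fula" ends in a vowel. The stems ending in a vowel (tifpapu → titifpapu, suva → tisuva, sula → tisula) add the prefix ti-.
The other pattern: stems ending in a consonant add -ir.
So fula → tifula.

tifula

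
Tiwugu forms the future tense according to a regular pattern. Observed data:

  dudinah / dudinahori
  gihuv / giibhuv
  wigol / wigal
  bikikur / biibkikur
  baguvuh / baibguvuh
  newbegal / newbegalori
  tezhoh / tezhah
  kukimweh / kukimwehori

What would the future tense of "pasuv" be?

"pasuv" has last vowel 'u'. The stems whose last vowel is 'u' (baguvuh → baibguvuh, gihuv → giibhuv, bikikur → biibkikur) insert -ib- after the first vowel.
So pasuv → paibsuv.

paibsuv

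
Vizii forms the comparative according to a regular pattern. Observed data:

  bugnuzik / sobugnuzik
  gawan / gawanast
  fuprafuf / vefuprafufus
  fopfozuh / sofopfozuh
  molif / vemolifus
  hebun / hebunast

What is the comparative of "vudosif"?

vevudosifus

hebun and fuprafuf both have last vowel 'u' yet inflect differently (hebunast, vefuprafufus), so the last vowel is not what conditions the rule; the final letter is.
"vudosif" ends in -f. The stems ending in -f (fuprafuf → vefuprafufus, molif → vemolifus) add ve- … -us around the stem.
The other patterns: stems ending in -n add -ast; stems ending in -h or -k add the prefix so-.
So vudosif → vevudosifus.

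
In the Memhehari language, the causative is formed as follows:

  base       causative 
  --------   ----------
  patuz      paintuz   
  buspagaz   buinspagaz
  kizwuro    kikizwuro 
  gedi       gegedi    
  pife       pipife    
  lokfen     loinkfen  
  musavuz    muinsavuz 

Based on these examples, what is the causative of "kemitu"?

kekemitu

lokfen and pife both have last vowel 'e' yet inflect differently (loinkfen, pipife), so the last vowel is not what conditions the rule; whether the stem ends in a vowel or a consonant is.
"kemitu" ends in a vowel. The stems ending in a vowel (kizwuro → kikizwuro, pife → pipife, gedi → gegedi) repeat the first consonant+vowel as a prefix.
The other pattern: stems ending in a consonant insert -in- after the first vowel.
So kemitu → kekemitu.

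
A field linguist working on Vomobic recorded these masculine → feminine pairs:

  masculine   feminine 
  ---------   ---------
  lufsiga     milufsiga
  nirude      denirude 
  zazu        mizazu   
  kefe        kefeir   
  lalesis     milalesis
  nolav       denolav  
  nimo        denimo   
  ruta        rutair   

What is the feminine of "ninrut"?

lufsiga and ruta both end in -a yet inflect differently (milufsiga, rutair), so the final letter is not what conditions the rule; the first letter is.
"ninrut" begins with n-. The stems beginning with n- (nimo → denimo, nirude → denirude, nolav → denolav) add the prefix de-.
So ninrut → deninrut.

deninrut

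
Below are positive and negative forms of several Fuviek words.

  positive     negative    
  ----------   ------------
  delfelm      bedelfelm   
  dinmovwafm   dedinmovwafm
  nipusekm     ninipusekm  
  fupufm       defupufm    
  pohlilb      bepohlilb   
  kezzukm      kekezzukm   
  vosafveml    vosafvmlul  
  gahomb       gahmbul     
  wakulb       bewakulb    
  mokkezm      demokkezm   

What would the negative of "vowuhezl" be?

gahomb and wakulb both end in -b yet inflect differently (gahmbul, bewakulb), so the final letter is not what conditions the rule; the second-to-last letter is.
"vowuhezl" has second-to-last letter 'z'. The one such stem in the data (mokkezm → demokkezm) adds the prefix de-, so the same rule applies.
The other patterns: stems whose second-to-last letter is 'm' delete the last vowel and add -ul; stems whose second-to-last letter is 'l' add the prefix be-; stems whose second-to-last letter is 'k' repeat the first consonant+vowel as a prefix.
So vowuhezl → devowuhezl.

devowuhezl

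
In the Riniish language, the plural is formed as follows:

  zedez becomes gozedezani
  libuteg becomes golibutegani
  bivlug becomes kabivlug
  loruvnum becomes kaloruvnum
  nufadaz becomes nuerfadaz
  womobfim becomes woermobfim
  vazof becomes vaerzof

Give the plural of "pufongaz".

puerfongaz

libuteg and bivlug both end in -g yet inflect differently (golibutegani, kabivlug), so the final letter is not what conditions the rule; the last vowel is.
"pufongaz" has last vowel 'a'. The one such stem in the data (nufadaz → nuerfadaz) inserts -er- after the first vowel (as do womobfim, vazof), so the same rule applies.
So pufongaz → puerfongaz.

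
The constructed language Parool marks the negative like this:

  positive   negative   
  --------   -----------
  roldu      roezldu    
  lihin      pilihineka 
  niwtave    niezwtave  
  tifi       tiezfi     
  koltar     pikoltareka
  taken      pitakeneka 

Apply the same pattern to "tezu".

"tezu" ends in a vowel. The stems ending in a vowel (niwtave → niezwtave, roldu → roezldu, tifi → tiezfi) insert -ez- after the first vowel.
So tezu → teezzu.

teezzu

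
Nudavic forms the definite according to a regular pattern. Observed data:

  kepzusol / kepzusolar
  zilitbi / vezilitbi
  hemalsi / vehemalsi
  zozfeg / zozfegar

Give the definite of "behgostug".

behgostugar

"behgostug" ends in -g. The one such stem in the data (zozfeg → zozfegar) adds -ar, so the same rule applies.
So behgostug → behgostugar.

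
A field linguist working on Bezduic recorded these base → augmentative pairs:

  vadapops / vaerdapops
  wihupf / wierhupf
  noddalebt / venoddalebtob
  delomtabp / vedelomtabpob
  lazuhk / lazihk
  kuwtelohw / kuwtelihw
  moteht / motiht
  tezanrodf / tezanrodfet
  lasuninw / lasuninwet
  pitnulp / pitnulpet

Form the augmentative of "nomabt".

venomabtob

noddalebt and moteht both end in -t yet inflect differently (venoddalebtob, motiht), so the final letter is not what conditions the rule; the second-to-last letter is.
"nomabt" has second-to-last letter 'b'. The stems whose second-to-last letter is 'b' (noddalebt → venoddalebtob, delomtabp → vedelomtabpob) add ve- … -ob around the stem.
The other patterns: stems whose second-to-last letter is 'p' insert -er- after the first vowel; stems whose second-to-last letter is 'h' change the last vowel to 'i'; stems whose second-to-last letter is 'd', 'l' or 'n' add -et.
So nomabt → venomabtob.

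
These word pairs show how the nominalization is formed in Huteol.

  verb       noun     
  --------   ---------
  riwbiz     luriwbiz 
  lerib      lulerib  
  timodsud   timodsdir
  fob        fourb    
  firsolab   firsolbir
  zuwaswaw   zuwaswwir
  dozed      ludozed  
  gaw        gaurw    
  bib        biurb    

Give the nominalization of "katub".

lukatub

"katub" has 2 vowels. The stems with 2 vowels (riwbiz → luriwbiz, lerib → lulerib, dozed → ludozed) add the prefix lu-.
So katub → lukatub.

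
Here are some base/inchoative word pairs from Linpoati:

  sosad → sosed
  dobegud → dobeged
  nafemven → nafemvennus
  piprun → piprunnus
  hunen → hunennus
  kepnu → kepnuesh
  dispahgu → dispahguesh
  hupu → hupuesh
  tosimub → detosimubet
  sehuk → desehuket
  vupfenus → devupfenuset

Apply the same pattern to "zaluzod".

"zaluzod" ends in -d. The stems ending in -d (sosad → sosed, dobegud → dobeged) change the last vowel to 'e'.
So zaluzod → zaluzed.

zaluzed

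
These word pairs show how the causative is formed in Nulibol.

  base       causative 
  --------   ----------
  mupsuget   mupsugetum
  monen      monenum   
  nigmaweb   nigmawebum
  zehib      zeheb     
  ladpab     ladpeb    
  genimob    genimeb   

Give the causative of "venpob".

nigmaweb and zehib both end in -b yet inflect differently (nigmawebum, zeheb), so the final letter is not what conditions the rule; the last vowel is.
"venpob" has last vowel 'o'. The one such stem in the data (genimob → genimeb) changes the last vowel to 'e' (as do zehib, ladpab), so the same rule applies.
So venpob → venpeb.

venpeb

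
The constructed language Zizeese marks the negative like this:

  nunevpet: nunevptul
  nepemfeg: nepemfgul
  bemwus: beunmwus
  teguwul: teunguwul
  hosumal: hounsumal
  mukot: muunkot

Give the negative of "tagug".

"tagug" has last vowel 'u'. The stems whose last vowel is 'u' (bemwus → beunmwus, teguwul → teunguwul) insert -un- after the first vowel.
The other pattern: stems whose last vowel is 'e' delete the last vowel and add -ul.
So tagug → taungug.

taungug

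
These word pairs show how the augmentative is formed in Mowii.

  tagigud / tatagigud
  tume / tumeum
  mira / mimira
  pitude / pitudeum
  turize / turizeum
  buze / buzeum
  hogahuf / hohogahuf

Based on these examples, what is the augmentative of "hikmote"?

hikmoteum

tume and tagigud both begin with t- yet inflect differently (tumeum, tatagigud), so the first letter is not what conditions the rule; the final letter is.
"hikmote" ends in -e. The stems ending in -e (buze → buzeum, tume → tumeum, pitude → pitudeum) add -um.
The other pattern: stems ending in -a, -d or -f repeat the first consonant+vowel as a prefix.
So hikmote → hikmoteum.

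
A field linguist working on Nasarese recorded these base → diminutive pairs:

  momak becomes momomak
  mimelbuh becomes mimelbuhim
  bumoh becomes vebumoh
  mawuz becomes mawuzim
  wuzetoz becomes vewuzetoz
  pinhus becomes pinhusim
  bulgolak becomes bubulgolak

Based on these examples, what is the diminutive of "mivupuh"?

wuzetoz and mawuz both end in -z yet inflect differently (vewuzetoz, mawuzim), so the final letter is not what conditions the rule; the last vowel is.
"mivupuh" has last vowel 'u'. The stems whose last vowel is 'u' (mawuz → mawuzim, mimelbuh → mimelbuhim, pinhus → pinhusim) add -im.
So mivupuh → mivupuhim.

mivupuhim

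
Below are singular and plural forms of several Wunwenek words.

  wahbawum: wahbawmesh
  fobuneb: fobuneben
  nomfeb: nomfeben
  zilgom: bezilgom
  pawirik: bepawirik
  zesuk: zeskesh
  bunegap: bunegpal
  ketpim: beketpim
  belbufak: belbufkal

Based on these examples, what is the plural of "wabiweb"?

zesuk and belbufak both end in -k yet inflect differently (zeskesh, belbufkal), so the final letter is not what conditions the rule; the last vowel is.
"wabiweb" has last vowel 'e'. The stems whose last vowel is 'e' (nomfeb → nomfeben, fobuneb → fobuneben) add -en.
So wabiweb → wabiweben.

wabiweben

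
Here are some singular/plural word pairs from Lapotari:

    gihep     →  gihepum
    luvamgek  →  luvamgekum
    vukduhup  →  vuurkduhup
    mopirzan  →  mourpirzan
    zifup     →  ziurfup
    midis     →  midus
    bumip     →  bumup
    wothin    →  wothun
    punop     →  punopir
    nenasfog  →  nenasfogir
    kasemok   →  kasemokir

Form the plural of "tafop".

tafopir

"tafop" has last vowel 'o'. The stems whose last vowel is 'o' (punop → punopir, nenasfog → nenasfogir, kasemok → kasemokir) add -ir.
The other patterns: stems whose last vowel is 'e' add -um; stems whose last vowel is 'a' or 'u' insert -ur- after the first vowel; stems whose last vowel is 'i' change the last vowel to 'u'.
So tafop → tafopir.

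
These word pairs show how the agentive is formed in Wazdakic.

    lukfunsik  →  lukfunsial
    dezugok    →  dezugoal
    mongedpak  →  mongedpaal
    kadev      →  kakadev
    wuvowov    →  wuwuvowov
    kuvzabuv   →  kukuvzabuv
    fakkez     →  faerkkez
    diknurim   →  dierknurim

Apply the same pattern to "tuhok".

tuhoal

dezugok and wuvowov both have last vowel 'o' yet inflect differently (dezugoal, wuwuvowov), so the last vowel is not what conditions the rule; the final letter is.
"tuhok" ends in -k. The stems ending in -k (lukfunsik → lukfunsial, dezugok → dezugoal, mongedpak → mongedpaal) drop the final letter and add -al.
So tuhok → tuhoal.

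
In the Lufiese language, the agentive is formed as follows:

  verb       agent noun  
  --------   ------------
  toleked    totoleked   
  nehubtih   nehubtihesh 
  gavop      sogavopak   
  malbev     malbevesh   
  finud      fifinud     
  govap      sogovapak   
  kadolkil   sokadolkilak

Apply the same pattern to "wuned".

"wuned" ends in -d. The stems ending in -d (toleked → totoleked, finud → fifinud) repeat the first consonant+vowel as a prefix.
The other patterns: stems ending in -l or -p add so- … -ak around the stem; stems ending in -h or -v add -esh.
So wuned → wuwuned.

wuwuned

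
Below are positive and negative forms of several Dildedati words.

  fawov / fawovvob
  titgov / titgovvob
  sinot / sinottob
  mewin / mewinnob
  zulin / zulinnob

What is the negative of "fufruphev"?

fufruphevvob

Every pair shown (fawov → fawovvob, titgov → titgovvob, sinot → sinottob, …) follows the same rule: double the final consonant and add -ob.
So fufruphev → fufruphevvob.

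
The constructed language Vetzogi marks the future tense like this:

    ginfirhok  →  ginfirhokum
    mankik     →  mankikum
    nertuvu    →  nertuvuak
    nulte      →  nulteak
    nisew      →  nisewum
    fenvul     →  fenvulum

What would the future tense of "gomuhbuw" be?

gomuhbuwum

"gomuhbuw" ends in a consonant. The stems ending in a consonant (nisew → nisewum, mankik → mankikum, ginfirhok → ginfirhokum) add -um.
The other pattern: stems ending in a vowel add -ak.
So gomuhbuw → gomuhbuwum.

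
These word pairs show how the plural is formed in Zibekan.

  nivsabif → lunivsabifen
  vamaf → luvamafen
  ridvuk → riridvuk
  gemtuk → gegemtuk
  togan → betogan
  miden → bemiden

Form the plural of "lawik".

"lawik" ends in -k. The stems ending in -k (ridvuk → riridvuk, gemtuk → gegemtuk) repeat the first consonant+vowel as a prefix.
So lawik → lalawik.

lalawik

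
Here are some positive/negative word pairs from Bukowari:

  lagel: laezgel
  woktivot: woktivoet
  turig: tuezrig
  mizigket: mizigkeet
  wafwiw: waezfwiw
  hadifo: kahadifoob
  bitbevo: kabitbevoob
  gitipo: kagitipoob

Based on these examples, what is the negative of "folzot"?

woktivot and hadifo both have last vowel 'o' yet inflect differently (woktivoet, kahadifoob), so the last vowel is not what conditions the rule; the final letter is.
"folzot" ends in -t. The stems ending in -t (mizigket → mizigkeet, woktivot → woktivoet) drop the final letter and add -et.
The other patterns: stems ending in -o add ka- … -ob around the stem; stems ending in -g, -l or -w insert -ez- after the first vowel.
So folzot → folzoet.

folzoet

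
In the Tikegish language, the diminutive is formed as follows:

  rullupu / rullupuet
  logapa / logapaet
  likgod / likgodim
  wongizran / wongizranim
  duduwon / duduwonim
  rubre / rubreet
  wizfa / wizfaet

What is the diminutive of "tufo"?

tufoet

wongizran and logapa both have last vowel 'a' yet inflect differently (wongizranim, logapaet), so the last vowel is not what conditions the rule; whether the stem ends in a vowel or a consonant is.
"tufo" ends in a vowel. The stems ending in a vowel (logapa → logapaet, rullupu → rullupuet, wizfa → wizfaet) add -et.
So tufo → tufoet.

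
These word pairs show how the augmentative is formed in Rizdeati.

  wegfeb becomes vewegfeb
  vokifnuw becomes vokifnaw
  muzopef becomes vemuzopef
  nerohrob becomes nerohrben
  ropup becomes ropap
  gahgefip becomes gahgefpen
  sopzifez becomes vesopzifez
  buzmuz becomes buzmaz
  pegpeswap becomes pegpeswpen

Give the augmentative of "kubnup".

kubnap

sopzifez and buzmuz both end in -z yet inflect differently (vesopzifez, buzmaz), so the final letter is not what conditions the rule; the last vowel is.
"kubnup" has last vowel 'u'. The stems whose last vowel is 'u' (buzmuz → buzmaz, vokifnuw → vokifnaw, ropup → ropap) change the last vowel to 'a'.
The other patterns: stems whose last vowel is 'e' add the prefix ve-; stems whose last vowel is 'a', 'i' or 'o' delete the last vowel and add -en.
So kubnup → kubnap.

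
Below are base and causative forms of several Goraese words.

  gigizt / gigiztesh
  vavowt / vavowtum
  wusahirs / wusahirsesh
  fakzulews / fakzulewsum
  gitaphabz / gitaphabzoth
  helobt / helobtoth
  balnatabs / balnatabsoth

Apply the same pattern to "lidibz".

lidibzoth

vavowt and helobt both end in -t yet inflect differently (vavowtum, helobtoth), so the final letter is not what conditions the rule; the second-to-last letter is.
"lidibz" has second-to-last letter 'b'. The stems whose second-to-last letter is 'b' (helobt → helobtoth, balnatabs → balnatabsoth, gitaphabz → gitaphabzoth) add -oth.
So lidibz → lidibzoth.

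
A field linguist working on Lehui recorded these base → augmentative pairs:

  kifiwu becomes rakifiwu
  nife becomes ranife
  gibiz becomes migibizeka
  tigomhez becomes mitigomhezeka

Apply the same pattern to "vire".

"vire" ends in a vowel. The stems ending in a vowel (kifiwu → rakifiwu, nife → ranife) add the prefix ra-.
The other pattern: stems ending in a consonant add mi- … -eka around the stem.
So vire → ravire.

ravire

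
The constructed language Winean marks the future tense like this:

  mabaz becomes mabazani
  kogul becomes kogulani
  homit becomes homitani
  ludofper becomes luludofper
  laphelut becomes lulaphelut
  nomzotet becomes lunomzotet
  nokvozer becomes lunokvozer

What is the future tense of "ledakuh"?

homit and laphelut both end in -t yet inflect differently (homitani, lulaphelut), so the final letter is not what conditions the rule; the number of vowels is.
"ledakuh" has 3 vowels. The stems with 3 vowels (nokvozer → lunokvozer, laphelut → lulaphelut, nomzotet → lunomzotet) add the prefix lu-.
So ledakuh → luledakuh.

luledakuh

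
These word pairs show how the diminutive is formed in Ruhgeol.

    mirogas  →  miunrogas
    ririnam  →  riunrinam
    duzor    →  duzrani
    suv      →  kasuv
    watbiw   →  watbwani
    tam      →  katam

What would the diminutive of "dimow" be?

dimwani

tam and ririnam both end in -m yet inflect differently (katam, riunrinam), so the final letter is not what conditions the rule; the number of vowels is.
"dimow" has 2 vowels. The stems with 2 vowels (watbiw → watbwani, duzor → duzrani) delete the last vowel and add -ani.
So dimow → dimwani.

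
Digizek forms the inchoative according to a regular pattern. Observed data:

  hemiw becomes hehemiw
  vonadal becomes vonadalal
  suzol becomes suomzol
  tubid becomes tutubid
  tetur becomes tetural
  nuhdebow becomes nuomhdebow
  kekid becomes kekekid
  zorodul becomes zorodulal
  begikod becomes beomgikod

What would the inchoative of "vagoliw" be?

vavagoliw

"vagoliw" has last vowel 'i'. The stems whose last vowel is 'i' (kekid → kekekid, hemiw → hehemiw, tubid → tutubid) repeat the first consonant+vowel as a prefix.
The other patterns: stems whose last vowel is 'o' insert -om- after the first vowel; stems whose last vowel is 'a' or 'u' add -al.
So vagoliw → vavagoliw.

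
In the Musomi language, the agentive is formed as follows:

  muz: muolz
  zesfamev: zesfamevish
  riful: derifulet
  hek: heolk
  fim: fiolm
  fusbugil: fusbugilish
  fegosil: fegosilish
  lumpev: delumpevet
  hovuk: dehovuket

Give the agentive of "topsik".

hek and hovuk both end in -k yet inflect differently (heolk, dehovuket), so the final letter is not what conditions the rule; the number of vowels is.
"topsik" has 2 vowels. The stems with 2 vowels (riful → derifulet, hovuk → dehovuket, lumpev → delumpevet) add de- … -et around the stem.
So topsik → detopsiket.

detopsiket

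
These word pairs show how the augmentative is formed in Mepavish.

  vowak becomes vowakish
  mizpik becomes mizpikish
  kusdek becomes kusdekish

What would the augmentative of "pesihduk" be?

Every pair shown (vowak → vowakish, mizpik → mizpikish, kusdek → kusdekish) follows the same rule: add -ish.
So pesihduk → pesihdukish.

pesihdukish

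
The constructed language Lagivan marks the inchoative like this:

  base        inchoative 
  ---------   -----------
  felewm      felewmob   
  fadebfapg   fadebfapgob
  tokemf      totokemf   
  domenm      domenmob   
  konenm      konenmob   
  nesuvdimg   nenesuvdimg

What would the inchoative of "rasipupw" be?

nesuvdimg and fadebfapg both end in -g yet inflect differently (nenesuvdimg, fadebfapgob), so the final letter is not what conditions the rule; the second-to-last letter is.
"rasipupw" has second-to-last letter 'p'. The one such stem in the data (fadebfapg → fadebfapgob) adds -ob, so the same rule applies.
The other pattern: stems whose second-to-last letter is 'm' repeat the first consonant+vowel as a prefix.
So rasipupw → rasipupwob.

rasipupwob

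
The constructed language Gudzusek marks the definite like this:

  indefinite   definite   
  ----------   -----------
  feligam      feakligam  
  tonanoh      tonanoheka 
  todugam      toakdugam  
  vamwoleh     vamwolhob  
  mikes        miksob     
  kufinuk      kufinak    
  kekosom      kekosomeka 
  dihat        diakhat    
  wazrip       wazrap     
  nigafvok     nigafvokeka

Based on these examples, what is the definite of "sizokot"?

sizokoteka

feligam and kekosom both end in -m yet inflect differently (feakligam, kekosomeka), so the final letter is not what conditions the rule; the last vowel is.
"sizokot" has last vowel 'o'. The stems whose last vowel is 'o' (tonanoh → tonanoheka, kekosom → kekosomeka, nigafvok → nigafvokeka) add -eka.
So sizokot → sizokoteka.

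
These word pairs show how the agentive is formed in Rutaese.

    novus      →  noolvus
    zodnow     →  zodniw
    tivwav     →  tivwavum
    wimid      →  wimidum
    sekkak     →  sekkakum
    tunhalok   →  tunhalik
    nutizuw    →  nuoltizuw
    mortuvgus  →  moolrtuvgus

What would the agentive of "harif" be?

harifum

nutizuw and zodnow both end in -w yet inflect differently (nuoltizuw, zodniw), so the final letter is not what conditions the rule; the last vowel is.
"harif" has last vowel 'i'. The one such stem in the data (wimid → wimidum) adds -um, so the same rule applies.
The other patterns: stems whose last vowel is 'u' insert -ol- after the first vowel; stems whose last vowel is 'o' change the last vowel to 'i'.
So harif → harifum.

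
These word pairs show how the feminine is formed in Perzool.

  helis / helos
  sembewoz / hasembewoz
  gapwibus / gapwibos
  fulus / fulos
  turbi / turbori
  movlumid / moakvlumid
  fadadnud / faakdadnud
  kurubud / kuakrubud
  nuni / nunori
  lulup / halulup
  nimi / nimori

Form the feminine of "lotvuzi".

lotvuzori

"lotvuzi" ends in -i. The stems ending in -i (nuni → nunori, nimi → nimori, turbi → turbori) drop the final letter and add -ori.
So lotvuzi → lotvuzori.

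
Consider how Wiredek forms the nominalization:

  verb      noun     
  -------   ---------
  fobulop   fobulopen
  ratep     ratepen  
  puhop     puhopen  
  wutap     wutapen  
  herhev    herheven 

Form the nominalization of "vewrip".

vewripen

Every pair shown (fobulop → fobulopen, ratep → ratepen, puhop → puhopen, …) follows the same rule: add -en.
So vewrip → vewripen.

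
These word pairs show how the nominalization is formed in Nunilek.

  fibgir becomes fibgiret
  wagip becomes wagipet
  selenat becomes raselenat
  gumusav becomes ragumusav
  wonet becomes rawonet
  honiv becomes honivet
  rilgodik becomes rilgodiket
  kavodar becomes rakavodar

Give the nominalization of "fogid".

fogidet

"fogid" has last vowel 'i'. The stems whose last vowel is 'i' (rilgodik → rilgodiket, honiv → honivet, fibgir → fibgiret) add -et.
The other pattern: stems whose last vowel is 'a' or 'e' add the prefix ra-.
So fogid → fogidet.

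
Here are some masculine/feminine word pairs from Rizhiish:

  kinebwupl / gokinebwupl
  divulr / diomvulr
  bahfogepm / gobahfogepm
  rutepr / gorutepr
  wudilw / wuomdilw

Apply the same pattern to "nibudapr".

gonibudapr

"nibudapr" has second-to-last letter 'p'. The stems whose second-to-last letter is 'p' (kinebwupl → gokinebwupl, rutepr → gorutepr, bahfogepm → gobahfogepm) add the prefix go-.
So nibudapr → gonibudapr.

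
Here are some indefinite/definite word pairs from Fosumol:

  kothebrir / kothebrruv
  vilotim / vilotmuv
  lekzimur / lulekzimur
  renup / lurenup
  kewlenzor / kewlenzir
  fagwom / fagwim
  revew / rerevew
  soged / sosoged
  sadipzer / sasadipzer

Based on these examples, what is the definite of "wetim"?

wetmuv

kothebrir and lekzimur both end in -r yet inflect differently (kothebrruv, lulekzimur), so the final letter is not what conditions the rule; the last vowel is.
"wetim" has last vowel 'i'. The stems whose last vowel is 'i' (kothebrir → kothebrruv, vilotim → vilotmuv) delete the last vowel and add -uv.
So wetim → wetmuv.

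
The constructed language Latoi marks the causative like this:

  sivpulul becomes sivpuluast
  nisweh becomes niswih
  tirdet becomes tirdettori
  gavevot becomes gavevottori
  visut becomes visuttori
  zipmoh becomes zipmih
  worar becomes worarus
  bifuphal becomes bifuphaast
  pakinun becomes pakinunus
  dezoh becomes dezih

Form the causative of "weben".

webenus

"weben" ends in -n. The one such stem in the data (pakinun → pakinunus) adds -us, so the same rule applies.
The other patterns: stems ending in -h change the last vowel to 'i'; stems ending in -t double the final consonant and add -ori; stems ending in -l drop the final letter and add -ast.
So weben → webenus.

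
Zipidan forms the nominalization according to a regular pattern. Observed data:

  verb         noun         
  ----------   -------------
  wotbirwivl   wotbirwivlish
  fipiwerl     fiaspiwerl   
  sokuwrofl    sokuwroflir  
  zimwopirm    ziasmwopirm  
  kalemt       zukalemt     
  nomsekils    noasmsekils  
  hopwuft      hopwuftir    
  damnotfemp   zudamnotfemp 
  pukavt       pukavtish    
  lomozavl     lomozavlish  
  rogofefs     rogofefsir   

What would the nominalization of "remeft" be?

remeftir

hopwuft and kalemt both end in -t yet inflect differently (hopwuftir, zukalemt), so the final letter is not what conditions the rule; the second-to-last letter is.
"remeft" has second-to-last letter 'f'. The stems whose second-to-last letter is 'f' (sokuwrofl → sokuwroflir, hopwuft → hopwuftir, rogofefs → rogofefsir) add -ir.
The other patterns: stems whose second-to-last letter is 'm' add the prefix zu-; stems whose second-to-last letter is 'v' add -ish; stems whose second-to-last letter is 'l' or 'r' insert -as- after the first vowel.
So remeft → remeftir.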